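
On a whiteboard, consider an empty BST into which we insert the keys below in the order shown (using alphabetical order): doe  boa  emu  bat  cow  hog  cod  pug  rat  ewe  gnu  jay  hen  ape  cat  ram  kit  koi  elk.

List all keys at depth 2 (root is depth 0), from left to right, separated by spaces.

bat cow elk hog

Insert doe: tree is empty, so doe becomes the root.
Insert boa: boa < doe → go left. Place as left child of doe.
Insert emu: emu > doe → go right. Place as right child of doe.
Insert bat: bat < doe → go left; bat < boa → go left. Place as left child of boa.
Insert cow: cow < doe → go left; cow > boa → go right. Place as right child of boa.
Insert hog: hog > doe → go right; hog > emu → go right. Place as right child of emu.
Insert cod: cod < doe → go left; cod > boa → go right; cod < cow → go left. Place as left child of cow.
Insert pug: pug > doe → go right; pug > emu → go right; pug > hog → go right. Place as right child of hog.
Insert rat: rat > doe → go right; rat > emu → go right; rat > hog → go right; rat > pug → go right. Place as right child of pug.
Insert ewe: ewe > doe → go right; ewe > emu → go right; ewe < hog → go left. Place as left child of hog.
Insert gnu: gnu > doe → go right; gnu > emu → go right; gnu < hog → go left; gnu > ewe → go right. Place as right child of ewe.
Insert jay: jay > doe → go right; jay > emu → go right; jay > hog → go right; jay < pug → go left. Place as left child of pug.
Insert hen: hen > doe → go right; hen > emu → go right; hen < hog → go left; hen > ewe → go right; hen > gnu → go right. Place as right child of gnu.
Insert ape: ape < doe → go left; ape < boa → go left; ape < bat → go left. Place as left child of bat.
Insert cat: cat < doe → go left; cat > boa → go right; cat < cow → go left; cat < cod → go left. Place as left child of cod.
Insert ram: ram > doe → go right; ram > emu → go right; ram > hog → go right; ram > pug → go right; ram < rat → go left. Place as left child of rat.
Insert kit: kit > doe → go right; kit > emu → go right; kit > hog → go right; kit < pug → go left; kit > jay → go right. Place as right child of jay.
Insert koi: koi > doe → go right; koi > emu → go right; koi > hog → go right; koi < pug → go left; koi > jay → go right; koi > kit → go right. Place as right child of kit.
Insert elk: elk > doe → go right; elk < emu → go left. Place as left child of emu.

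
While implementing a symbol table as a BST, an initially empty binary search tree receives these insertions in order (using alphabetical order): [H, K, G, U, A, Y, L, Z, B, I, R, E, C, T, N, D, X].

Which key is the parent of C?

E

Insert H: tree is empty, so H becomes the root.
Insert K: K > H → go right. Place as right child of H.
Insert G: G < H → go left. Place as left child of H.
Insert U: U > H → go right; U > K → go right. Place as right child of K.
Insert A: A < H → go left; A < G → go left. Place as left child of G.
Insert Y: Y > H → go right; Y > K → go right; Y > U → go right. Place as right child of U.
Insert L: L > H → go right; L > K → go right; L < U → go left. Place as left child of U.
Insert Z: Z > H → go right; Z > K → go right; Z > U → go right; Z > Y → go right. Place as right child of Y.
Insert B: B < H → go left; B < G → go left; B > A → go right. Place as right child of A.
Insert I: I > H → go right; I < K → go left. Place as left child of K.
Insert R: R > H → go right; R > K → go right; R < U → go left; R > L → go right. Place as right child of L.
Insert E: E < H → go left; E < G → go left; E > A → go right; E > B → go right. Place as right child of B.
Insert C: C < H → go left; C < G → go left; C > A → go right; C > B → go right; C < E → go left. Place as left child of E.
Insert T: T > H → go right; T > K → go right; T < U → go left; T > L → go right; T > R → go right. Place as right child of R.
Insert N: N > H → go right; N > K → go right; N < U → go left; N > L → go right; N < R → go left. Place as left child of R.
Insert D: D < H → go left; D < G → go left; D > A → go right; D > B → go right; D < E → go left; D > C → go right. Place as right child of C.
Insert X: X > H → go right; X > K → go right; X > U → go right; X < Y → go left. Place as left child of Y.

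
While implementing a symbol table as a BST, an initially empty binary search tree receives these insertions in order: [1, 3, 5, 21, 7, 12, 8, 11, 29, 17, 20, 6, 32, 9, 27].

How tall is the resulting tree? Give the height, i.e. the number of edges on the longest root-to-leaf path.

1: root
3: right child of 1 (depth 1)
5: right child of 3 (depth 2)
21: right child of 5 (depth 3)
7: left child of 21 (depth 4)
12: right child of 7 (depth 5)
8: left child of 12 (depth 6)
11: right child of 8 (depth 7)
29: right child of 21 (depth 4)
17: right child of 12 (depth 6)
20: right child of 17 (depth 7)
6: left child of 7 (depth 5)
32: right child of 29 (depth 5)
9: left child of 11 (depth 8)
27: left child of 29 (depth 5)

The deepest node is 9 at depth 8.

8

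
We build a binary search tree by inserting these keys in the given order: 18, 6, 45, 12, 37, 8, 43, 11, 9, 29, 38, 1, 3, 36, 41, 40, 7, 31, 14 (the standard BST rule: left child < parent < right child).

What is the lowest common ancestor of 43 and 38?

43

18: root
6: left child of 18 (depth 1)
45: right child of 18 (depth 1)
12: right child of 6 (depth 2)
37: left child of 45 (depth 2)
8: left child of 12 (depth 3)
43: right child of 37 (depth 3)
11: right child of 8 (depth 4)
9: left child of 11 (depth 5)
29: left child of 37 (depth 3)
38: left child of 43 (depth 4)
1: left child of 6 (depth 2)
3: right child of 1 (depth 3)
36: right child of 29 (depth 4)
41: right child of 38 (depth 5)
40: left child of 41 (depth 6)
7: left child of 8 (depth 4)
31: left child of 36 (depth 5)
14: right child of 12 (depth 3)

Path to 43: 18 → 45 → 37 → 43
Path to 38: 18 → 45 → 37 → 43 → 38
43 lies on both paths and is an ancestor of the other node.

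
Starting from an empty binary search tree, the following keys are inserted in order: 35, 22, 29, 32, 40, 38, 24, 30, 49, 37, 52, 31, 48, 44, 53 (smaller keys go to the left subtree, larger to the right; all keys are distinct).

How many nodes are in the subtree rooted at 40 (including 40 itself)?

8

Insert 35: tree is empty, so 35 becomes the root.
Insert 22: 22 < 35 → go left. Place as left child of 35.
Insert 29: 29 < 35 → go left; 29 > 22 → go right. Place as right child of 22.
Insert 32: 32 < 35 → go left; 32 > 22 → go right; 32 > 29 → go right. Place as right child of 29.
Insert 40: 40 > 35 → go right. Place as right child of 35.
Insert 38: 38 > 35 → go right; 38 < 40 → go left. Place as left child of 40.
Insert 24: 24 < 35 → go left; 24 > 22 → go right; 24 < 29 → go left. Place as left child of 29.
Insert 30: 30 < 35 → go left; 30 > 22 → go right; 30 > 29 → go right; 30 < 32 → go left. Place as left child of 32.
Insert 49: 49 > 35 → go right; 49 > 40 → go right. Place as right child of 40.
Insert 37: 37 > 35 → go right; 37 < 40 → go left; 37 < 38 → go left. Place as left child of 38.
Insert 52: 52 > 35 → go right; 52 > 40 → go right; 52 > 49 → go right. Place as right child of 49.
Insert 31: 31 < 35 → go left; 31 > 22 → go right; 31 > 29 → go right; 31 < 32 → go left; 31 > 30 → go right. Place as right child of 30.
Insert 48: 48 > 35 → go right; 48 > 40 → go right; 48 < 49 → go left. Place as left child of 49.
Insert 44: 44 > 35 → go right; 44 > 40 → go right; 44 < 49 → go left; 44 < 48 → go left. Place as left child of 48.
Insert 53: 53 > 35 → go right; 53 > 40 → go right; 53 > 49 → go right; 53 > 52 → go right. Place as right child of 52.

Subtree rooted at 40 contains: 40, 38, 37, 49, 48, 44, 52, 53 — 8 nodes.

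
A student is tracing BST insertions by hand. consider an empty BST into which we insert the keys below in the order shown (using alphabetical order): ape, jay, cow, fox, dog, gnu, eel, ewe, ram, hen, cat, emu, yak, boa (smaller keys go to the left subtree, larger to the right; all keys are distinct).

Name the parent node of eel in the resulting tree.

dog

ape: root
jay: right child of ape (depth 1)
cow: left child of jay (depth 2)
fox: right child of cow (depth 3)
dog: left child of fox (depth 4)
gnu: right child of fox (depth 4)
eel: right child of dog (depth 5)
ewe: right child of eel (depth 6)
ram: right child of jay (depth 2)
hen: right child of gnu (depth 5)
cat: left child of cow (depth 3)
emu: left child of ewe (depth 7)
yak: right child of ram (depth 3)
boa: left child of cat (depth 4)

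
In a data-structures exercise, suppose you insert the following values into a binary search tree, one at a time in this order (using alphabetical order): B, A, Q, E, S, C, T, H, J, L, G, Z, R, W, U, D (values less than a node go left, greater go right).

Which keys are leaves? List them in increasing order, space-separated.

A D G L R U

Insert B: tree is empty, so B becomes the root.
Insert A: A < B → go left. Place as left child of B.
Insert Q: Q > B → go right. Place as right child of B.
Insert E: E > B → go right; E < Q → go left. Place as left child of Q.
Insert S: S > B → go right; S > Q → go right. Place as right child of Q.
Insert C: C > B → go right; C < Q → go left; C < E → go left. Place as left child of E.
Insert T: T > B → go right; T > Q → go right; T > S → go right. Place as right child of S.
Insert H: H > B → go right; H < Q → go left; H > E → go right. Place as right child of E.
Insert J: J > B → go right; J < Q → go left; J > E → go right; J > H → go right. Place as right child of H.
Insert L: L > B → go right; L < Q → go left; L > E → go right; L > H → go right; L > J → go right. Place as right child of J.
Insert G: G > B → go right; G < Q → go left; G > E → go right; G < H → go left. Place as left child of H.
Insert Z: Z > B → go right; Z > Q → go right; Z > S → go right; Z > T → go right. Place as right child of T.
Insert R: R > B → go right; R > Q → go right; R < S → go left. Place as left child of S.
Insert W: W > B → go right; W > Q → go right; W > S → go right; W > T → go right; W < Z → go left. Place as left child of Z.
Insert U: U > B → go right; U > Q → go right; U > S → go right; U > T → go right; U < Z → go left; U < W → go left. Place as left child of W.
Insert D: D > B → go right; D < Q → go left; D < E → go left; D > C → go right. Place as right child of C.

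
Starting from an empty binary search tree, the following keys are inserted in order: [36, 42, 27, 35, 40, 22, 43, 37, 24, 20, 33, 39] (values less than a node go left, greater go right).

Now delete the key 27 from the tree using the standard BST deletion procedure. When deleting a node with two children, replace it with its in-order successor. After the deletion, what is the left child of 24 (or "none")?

none

Insert 36: tree is empty, so 36 becomes the root.
Insert 42: 42 > 36 → go right. Place as right child of 36.
Insert 27: 27 < 36 → go left. Place as left child of 36.
Insert 35: 35 < 36 → go left; 35 > 27 → go right. Place as right child of 27.
Insert 40: 40 > 36 → go right; 40 < 42 → go left. Place as left child of 42.
Insert 22: 22 < 36 → go left; 22 < 27 → go left. Place as left child of 27.
Insert 43: 43 > 36 → go right; 43 > 42 → go right. Place as right child of 42.
Insert 37: 37 > 36 → go right; 37 < 42 → go left; 37 < 40 → go left. Place as left child of 40.
Insert 24: 24 < 36 → go left; 24 < 27 → go left; 24 > 22 → go right. Place as right child of 22.
Insert 20: 20 < 36 → go left; 20 < 27 → go left; 20 < 22 → go left. Place as left child of 22.
Insert 33: 33 < 36 → go left; 33 > 27 → go right; 33 < 35 → go left. Place as left child of 35.
Insert 39: 39 > 36 → go right; 39 < 42 → go left; 39 < 40 → go left; 39 > 37 → go right. Place as right child of 37.

Delete 27 (two children — replace with in-order successor).
After deletion, 24's left child: none.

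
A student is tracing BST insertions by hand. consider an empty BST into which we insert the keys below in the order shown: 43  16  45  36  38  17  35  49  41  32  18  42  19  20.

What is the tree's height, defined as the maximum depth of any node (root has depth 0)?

Insert 43: tree is empty, so 43 becomes the root.
Insert 16: 16 < 43 → go left. Place as left child of 43.
Insert 45: 45 > 43 → go right. Place as right child of 43.
Insert 36: 36 < 43 → go left; 36 > 16 → go right. Place as right child of 16.
Insert 38: 38 < 43 → go left; 38 > 16 → go right; 38 > 36 → go right. Place as right child of 36.
Insert 17: 17 < 43 → go left; 17 > 16 → go right; 17 < 36 → go left. Place as left child of 36.
Insert 35: 35 < 43 → go left; 35 > 16 → go right; 35 < 36 → go left; 35 > 17 → go right. Place as right child of 17.
Insert 49: 49 > 43 → go right; 49 > 45 → go right. Place as right child of 45.
Insert 41: 41 < 43 → go left; 41 > 16 → go right; 41 > 36 → go right; 41 > 38 → go right. Place as right child of 38.
Insert 32: 32 < 43 → go left; 32 > 16 → go right; 32 < 36 → go left; 32 > 17 → go right; 32 < 35 → go left. Place as left child of 35.
Insert 18: 18 < 43 → go left; 18 > 16 → go right; 18 < 36 → go left; 18 > 17 → go right; 18 < 35 → go left; 18 < 32 → go left. Place as left child of 32.
Insert 42: 42 < 43 → go left; 42 > 16 → go right; 42 > 36 → go right; 42 > 38 → go right; 42 > 41 → go right. Place as right child of 41.
Insert 19: 19 < 43 → go left; 19 > 16 → go right; 19 < 36 → go left; 19 > 17 → go right; 19 < 35 → go left; 19 < 32 → go left; 19 > 18 → go right. Place as right child of 18.
Insert 20: 20 < 43 → go left; 20 > 16 → go right; 20 < 36 → go left; 20 > 17 → go right; 20 < 35 → go left; 20 < 32 → go left; 20 > 18 → go right; 20 > 19 → go right. Place as right child of 19.

The deepest node is 20 at depth 8.

8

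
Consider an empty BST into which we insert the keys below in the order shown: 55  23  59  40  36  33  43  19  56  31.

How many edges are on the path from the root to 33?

4

Insert 55: tree is empty, so 55 becomes the root.
Insert 23: 23 < 55 → go left. Place as left child of 55.
Insert 59: 59 > 55 → go right. Place as right child of 55.
Insert 40: 40 < 55 → go left; 40 > 23 → go right. Place as right child of 23.
Insert 36: 36 < 55 → go left; 36 > 23 → go right; 36 < 40 → go left. Place as left child of 40.
Insert 33: 33 < 55 → go left; 33 > 23 → go right; 33 < 40 → go left; 33 < 36 → go left. Place as left child of 36.
Insert 43: 43 < 55 → go left; 43 > 23 → go right; 43 > 40 → go right. Place as right child of 40.
Insert 19: 19 < 55 → go left; 19 < 23 → go left. Place as left child of 23.
Insert 56: 56 > 55 → go right; 56 < 59 → go left. Place as left child of 59.
Insert 31: 31 < 55 → go left; 31 > 23 → go right; 31 < 40 → go left; 31 < 36 → go left; 31 < 33 → go left. Place as left child of 33.

Path to 33: 55 → 23 → 40 → 36 → 33, which is 4 edges.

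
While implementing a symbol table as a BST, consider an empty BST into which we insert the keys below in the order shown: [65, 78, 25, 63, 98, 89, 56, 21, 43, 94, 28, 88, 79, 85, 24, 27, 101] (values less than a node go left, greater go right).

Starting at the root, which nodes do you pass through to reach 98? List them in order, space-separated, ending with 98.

65 78 98

Insert 65: tree is empty, so 65 becomes the root.
Insert 78: 78 > 65 → go right. Place as right child of 65.
Insert 25: 25 < 65 → go left. Place as left child of 65.
Insert 63: 63 < 65 → go left; 63 > 25 → go right. Place as right child of 25.
Insert 98: 98 > 65 → go right; 98 > 78 → go right. Place as right child of 78.
Insert 89: 89 > 65 → go right; 89 > 78 → go right; 89 < 98 → go left. Place as left child of 98.
Insert 56: 56 < 65 → go left; 56 > 25 → go right; 56 < 63 → go left. Place as left child of 63.
Insert 21: 21 < 65 → go left; 21 < 25 → go left. Place as left child of 25.
Insert 43: 43 < 65 → go left; 43 > 25 → go right; 43 < 63 → go left; 43 < 56 → go left. Place as left child of 56.
Insert 94: 94 > 65 → go right; 94 > 78 → go right; 94 < 98 → go left; 94 > 89 → go right. Place as right child of 89.
Insert 28: 28 < 65 → go left; 28 > 25 → go right; 28 < 63 → go left; 28 < 56 → go left; 28 < 43 → go left. Place as left child of 43.
Insert 88: 88 > 65 → go right; 88 > 78 → go right; 88 < 98 → go left; 88 < 89 → go left. Place as left child of 89.
Insert 79: 79 > 65 → go right; 79 > 78 → go right; 79 < 98 → go left; 79 < 89 → go left; 79 < 88 → go left. Place as left child of 88.
Insert 85: 85 > 65 → go right; 85 > 78 → go right; 85 < 98 → go left; 85 < 89 → go left; 85 < 88 → go left; 85 > 79 → go right. Place as right child of 79.
Insert 24: 24 < 65 → go left; 24 < 25 → go left; 24 > 21 → go right. Place as right child of 21.
Insert 27: 27 < 65 → go left; 27 > 25 → go right; 27 < 63 → go left; 27 < 56 → go left; 27 < 43 → go left; 27 < 28 → go left. Place as left child of 28.
Insert 101: 101 > 65 → go right; 101 > 78 → go right; 101 > 98 → go right. Place as right child of 98.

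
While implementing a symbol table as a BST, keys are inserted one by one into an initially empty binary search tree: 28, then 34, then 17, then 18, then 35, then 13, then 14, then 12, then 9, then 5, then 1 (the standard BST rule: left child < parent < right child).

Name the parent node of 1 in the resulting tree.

28: root
34: right child of 28 (depth 1)
17: left child of 28 (depth 1)
18: right child of 17 (depth 2)
35: right child of 34 (depth 2)
13: left child of 17 (depth 2)
14: right child of 13 (depth 3)
12: left child of 13 (depth 3)
9: left child of 12 (depth 4)
5: left child of 9 (depth 5)
1: left child of 5 (depth 6)

5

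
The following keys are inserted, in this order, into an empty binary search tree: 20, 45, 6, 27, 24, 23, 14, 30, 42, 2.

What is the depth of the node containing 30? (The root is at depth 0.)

3

Resulting structure (node: left, right):
  20: L=6, R=45
  45: L=27, R=–
  6: L=2, R=14
  27: L=24, R=30
  24: L=23, R=–
  23: L=–, R=–
  14: L=–, R=–
  30: L=–, R=42
  42: L=–, R=–
  2: L=–, R=–

Path to 30: 20 → 45 → 27 → 30, which is 3 edges.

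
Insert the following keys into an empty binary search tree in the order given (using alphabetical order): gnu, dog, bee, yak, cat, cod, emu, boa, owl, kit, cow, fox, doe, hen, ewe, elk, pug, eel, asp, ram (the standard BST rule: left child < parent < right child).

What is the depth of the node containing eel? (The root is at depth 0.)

4

gnu: root
dog: left child of gnu (depth 1)
bee: left child of dog (depth 2)
yak: right child of gnu (depth 1)
cat: right child of bee (depth 3)
cod: right child of cat (depth 4)
emu: right child of dog (depth 2)
boa: left child of cat (depth 4)
owl: left child of yak (depth 2)
kit: left child of owl (depth 3)
cow: right child of cod (depth 5)
fox: right child of emu (depth 3)
doe: right child of cow (depth 6)
hen: left child of kit (depth 4)
ewe: left child of fox (depth 4)
elk: left child of emu (depth 3)
pug: right child of owl (depth 3)
eel: left child of elk (depth 4)
asp: left child of bee (depth 3)
ram: right child of pug (depth 4)

Path to eel: gnu → dog → emu → elk → eel, which is 4 edges.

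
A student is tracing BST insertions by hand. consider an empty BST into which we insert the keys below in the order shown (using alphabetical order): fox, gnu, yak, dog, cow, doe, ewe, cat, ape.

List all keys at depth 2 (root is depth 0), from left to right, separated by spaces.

cow ewe yak

fox: root
gnu: right child of fox (depth 1)
yak: right child of gnu (depth 2)
dog: left child of fox (depth 1)
cow: left child of dog (depth 2)
doe: right child of cow (depth 3)
ewe: right child of dog (depth 2)
cat: left child of cow (depth 3)
ape: left child of cat (depth 4)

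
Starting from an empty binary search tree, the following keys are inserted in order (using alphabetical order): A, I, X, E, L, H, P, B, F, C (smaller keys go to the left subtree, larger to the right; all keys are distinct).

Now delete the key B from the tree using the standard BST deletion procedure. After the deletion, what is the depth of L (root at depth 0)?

A: root
I: right child of A (depth 1)
X: right child of I (depth 2)
E: left child of I (depth 2)
L: left child of X (depth 3)
H: right child of E (depth 3)
P: right child of L (depth 4)
B: left child of E (depth 3)
F: left child of H (depth 4)
C: right child of B (depth 4)

Delete B (at most one child — splice it out).
After deletion, path to L: A → I → X → L.

3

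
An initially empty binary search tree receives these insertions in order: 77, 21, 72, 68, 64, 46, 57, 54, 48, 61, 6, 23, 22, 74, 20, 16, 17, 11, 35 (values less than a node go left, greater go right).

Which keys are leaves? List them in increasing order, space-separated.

11 17 22 35 48 61 74

77: root
21: left child of 77 (depth 1)
72: right child of 21 (depth 2)
68: left child of 72 (depth 3)
64: left child of 68 (depth 4)
46: left child of 64 (depth 5)
57: right child of 46 (depth 6)
54: left child of 57 (depth 7)
48: left child of 54 (depth 8)
61: right child of 57 (depth 7)
6: left child of 21 (depth 2)
23: left child of 46 (depth 6)
22: left child of 23 (depth 7)
74: right child of 72 (depth 3)
20: right child of 6 (depth 3)
16: left child of 20 (depth 4)
17: right child of 16 (depth 5)
11: left child of 16 (depth 5)
35: right child of 23 (depth 7)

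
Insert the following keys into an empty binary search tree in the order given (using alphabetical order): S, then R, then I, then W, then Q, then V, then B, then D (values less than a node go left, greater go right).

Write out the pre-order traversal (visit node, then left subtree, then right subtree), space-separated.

S: root
R: left child of S (depth 1)
I: left child of R (depth 2)
W: right child of S (depth 1)
Q: right child of I (depth 3)
V: left child of W (depth 2)
B: left child of I (depth 3)
D: right child of B (depth 4)

S R I B D Q W V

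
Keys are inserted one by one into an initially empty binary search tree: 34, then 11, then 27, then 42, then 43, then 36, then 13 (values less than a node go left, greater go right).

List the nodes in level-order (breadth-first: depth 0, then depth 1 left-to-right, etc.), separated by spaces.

Insert 34: tree is empty, so 34 becomes the root.
Insert 11: 11 < 34 → go left. Place as left child of 34.
Insert 27: 27 < 34 → go left; 27 > 11 → go right. Place as right child of 11.
Insert 42: 42 > 34 → go right. Place as right child of 34.
Insert 43: 43 > 34 → go right; 43 > 42 → go right. Place as right child of 42.
Insert 36: 36 > 34 → go right; 36 < 42 → go left. Place as left child of 42.
Insert 13: 13 < 34 → go left; 13 > 11 → go right; 13 < 27 → go left. Place as left child of 27.

34 11 42 27 36 43 13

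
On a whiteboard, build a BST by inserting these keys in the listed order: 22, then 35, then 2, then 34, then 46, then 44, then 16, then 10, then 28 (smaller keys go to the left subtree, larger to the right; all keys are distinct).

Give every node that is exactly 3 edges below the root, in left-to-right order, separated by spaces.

10 28 44

22: root
35: right child of 22 (depth 1)
2: left child of 22 (depth 1)
34: left child of 35 (depth 2)
46: right child of 35 (depth 2)
44: left child of 46 (depth 3)
16: right child of 2 (depth 2)
10: left child of 16 (depth 3)
28: left child of 34 (depth 3)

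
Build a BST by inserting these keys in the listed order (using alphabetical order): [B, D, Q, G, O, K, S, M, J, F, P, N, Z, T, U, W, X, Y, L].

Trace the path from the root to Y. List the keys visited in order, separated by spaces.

Resulting structure (node: left, right):
  B: L=–, R=D
  D: L=–, R=Q
  Q: L=G, R=S
  G: L=F, R=O
  O: L=K, R=P
  K: L=J, R=M
  S: L=–, R=Z
  M: L=L, R=N
  J: L=–, R=–
  F: L=–, R=–
  P: L=–, R=–
  N: L=–, R=–
  Z: L=T, R=–
  T: L=–, R=U
  U: L=–, R=W
  W: L=–, R=X
  X: L=–, R=Y
  Y: L=–, R=–
  L: L=–, R=–

B D Q S Z T U W X Y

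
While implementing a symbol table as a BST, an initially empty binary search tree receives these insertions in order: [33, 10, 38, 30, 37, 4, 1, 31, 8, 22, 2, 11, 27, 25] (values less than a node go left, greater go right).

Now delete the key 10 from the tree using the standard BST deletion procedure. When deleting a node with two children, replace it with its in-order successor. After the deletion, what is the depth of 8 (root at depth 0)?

Insert 33: tree is empty, so 33 becomes the root.
Insert 10: 10 < 33 → go left. Place as left child of 33.
Insert 38: 38 > 33 → go right. Place as right child of 33.
Insert 30: 30 < 33 → go left; 30 > 10 → go right. Place as right child of 10.
Insert 37: 37 > 33 → go right; 37 < 38 → go left. Place as left child of 38.
Insert 4: 4 < 33 → go left; 4 < 10 → go left. Place as left child of 10.
Insert 1: 1 < 33 → go left; 1 < 10 → go left; 1 < 4 → go left. Place as left child of 4.
Insert 31: 31 < 33 → go left; 31 > 10 → go right; 31 > 30 → go right. Place as right child of 30.
Insert 8: 8 < 33 → go left; 8 < 10 → go left; 8 > 4 → go right. Place as right child of 4.
Insert 22: 22 < 33 → go left; 22 > 10 → go right; 22 < 30 → go left. Place as left child of 30.
Insert 2: 2 < 33 → go left; 2 < 10 → go left; 2 < 4 → go left; 2 > 1 → go right. Place as right child of 1.
Insert 11: 11 < 33 → go left; 11 > 10 → go right; 11 < 30 → go left; 11 < 22 → go left. Place as left child of 22.
Insert 27: 27 < 33 → go left; 27 > 10 → go right; 27 < 30 → go left; 27 > 22 → go right. Place as right child of 22.
Insert 25: 25 < 33 → go left; 25 > 10 → go right; 25 < 30 → go left; 25 > 22 → go right; 25 < 27 → go left. Place as left child of 27.

Delete 10 (two children — replace with in-order successor).
After deletion, path to 8: 33 → 11 → 4 → 8.

3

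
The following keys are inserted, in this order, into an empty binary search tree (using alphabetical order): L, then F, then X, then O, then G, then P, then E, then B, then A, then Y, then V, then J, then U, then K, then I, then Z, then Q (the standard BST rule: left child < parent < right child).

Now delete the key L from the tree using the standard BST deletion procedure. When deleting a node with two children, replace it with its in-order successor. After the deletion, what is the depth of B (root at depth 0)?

Insert L: tree is empty, so L becomes the root.
Insert F: F < L → go left. Place as left child of L.
Insert X: X > L → go right. Place as right child of L.
Insert O: O > L → go right; O < X → go left. Place as left child of X.
Insert G: G < L → go left; G > F → go right. Place as right child of F.
Insert P: P > L → go right; P < X → go left; P > O → go right. Place as right child of O.
Insert E: E < L → go left; E < F → go left. Place as left child of F.
Insert B: B < L → go left; B < F → go left; B < E → go left. Place as left child of E.
Insert A: A < L → go left; A < F → go left; A < E → go left; A < B → go left. Place as left child of B.
Insert Y: Y > L → go right; Y > X → go right. Place as right child of X.
Insert V: V > L → go right; V < X → go left; V > O → go right; V > P → go right. Place as right child of P.
Insert J: J < L → go left; J > F → go right; J > G → go right. Place as right child of G.
Insert U: U > L → go right; U < X → go left; U > O → go right; U > P → go right; U < V → go left. Place as left child of V.
Insert K: K < L → go left; K > F → go right; K > G → go right; K > J → go right. Place as right child of J.
Insert I: I < L → go left; I > F → go right; I > G → go right; I < J → go left. Place as left child of J.
Insert Z: Z > L → go right; Z > X → go right; Z > Y → go right. Place as right child of Y.
Insert Q: Q > L → go right; Q < X → go left; Q > O → go right; Q > P → go right; Q < V → go left; Q < U → go left. Place as left child of U.

Delete L (two children — replace with in-order successor).
After deletion, path to B: O → F → E → B.

3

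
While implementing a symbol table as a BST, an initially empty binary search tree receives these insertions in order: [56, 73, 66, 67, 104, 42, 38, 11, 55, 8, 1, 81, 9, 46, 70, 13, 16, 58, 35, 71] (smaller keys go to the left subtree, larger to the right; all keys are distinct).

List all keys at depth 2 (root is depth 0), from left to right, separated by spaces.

38 55 66 104

Insert 56: tree is empty, so 56 becomes the root.
Insert 73: 73 > 56 → go right. Place as right child of 56.
Insert 66: 66 > 56 → go right; 66 < 73 → go left. Place as left child of 73.
Insert 67: 67 > 56 → go right; 67 < 73 → go left; 67 > 66 → go right. Place as right child of 66.
Insert 104: 104 > 56 → go right; 104 > 73 → go right. Place as right child of 73.
Insert 42: 42 < 56 → go left. Place as left child of 56.
Insert 38: 38 < 56 → go left; 38 < 42 → go left. Place as left child of 42.
Insert 11: 11 < 56 → go left; 11 < 42 → go left; 11 < 38 → go left. Place as left child of 38.
Insert 55: 55 < 56 → go left; 55 > 42 → go right. Place as right child of 42.
Insert 8: 8 < 56 → go left; 8 < 42 → go left; 8 < 38 → go left; 8 < 11 → go left. Place as left child of 11.
Insert 1: 1 < 56 → go left; 1 < 42 → go left; 1 < 38 → go left; 1 < 11 → go left; 1 < 8 → go left. Place as left child of 8.
Insert 81: 81 > 56 → go right; 81 > 73 → go right; 81 < 104 → go left. Place as left child of 104.
Insert 9: 9 < 56 → go left; 9 < 42 → go left; 9 < 38 → go left; 9 < 11 → go left; 9 > 8 → go right. Place as right child of 8.
Insert 46: 46 < 56 → go left; 46 > 42 → go right; 46 < 55 → go left. Place as left child of 55.
Insert 70: 70 > 56 → go right; 70 < 73 → go left; 70 > 66 → go right; 70 > 67 → go right. Place as right child of 67.
Insert 13: 13 < 56 → go left; 13 < 42 → go left; 13 < 38 → go left; 13 > 11 → go right. Place as right child of 11.
Insert 16: 16 < 56 → go left; 16 < 42 → go left; 16 < 38 → go left; 16 > 11 → go right; 16 > 13 → go right. Place as right child of 13.
Insert 58: 58 > 56 → go right; 58 < 73 → go left; 58 < 66 → go left. Place as left child of 66.
Insert 35: 35 < 56 → go left; 35 < 42 → go left; 35 < 38 → go left; 35 > 11 → go right; 35 > 13 → go right; 35 > 16 → go right. Place as right child of 16.
Insert 71: 71 > 56 → go right; 71 < 73 → go left; 71 > 66 → go right; 71 > 67 → go right; 71 > 70 → go right. Place as right child of 70.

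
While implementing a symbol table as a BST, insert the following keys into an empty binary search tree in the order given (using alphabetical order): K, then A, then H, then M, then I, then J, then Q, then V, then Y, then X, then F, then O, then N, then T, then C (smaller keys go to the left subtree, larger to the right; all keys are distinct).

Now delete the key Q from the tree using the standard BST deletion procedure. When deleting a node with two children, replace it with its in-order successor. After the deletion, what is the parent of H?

K: root
A: left child of K (depth 1)
H: right child of A (depth 2)
M: right child of K (depth 1)
I: right child of H (depth 3)
J: right child of I (depth 4)
Q: right child of M (depth 2)
V: right child of Q (depth 3)
Y: right child of V (depth 4)
X: left child of Y (depth 5)
F: left child of H (depth 3)
O: left child of Q (depth 3)
N: left child of O (depth 4)
T: left child of V (depth 4)
C: left child of F (depth 4)

Delete Q (two children — replace with in-order successor).
After deletion, H's parent is A.

A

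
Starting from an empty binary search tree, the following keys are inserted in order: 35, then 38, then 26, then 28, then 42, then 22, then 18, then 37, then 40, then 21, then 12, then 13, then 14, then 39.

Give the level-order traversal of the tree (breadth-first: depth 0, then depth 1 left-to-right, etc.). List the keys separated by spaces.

Resulting structure (node: left, right):
  35: L=26, R=38
  38: L=37, R=42
  26: L=22, R=28
  28: L=–, R=–
  42: L=40, R=–
  22: L=18, R=–
  18: L=12, R=21
  37: L=–, R=–
  40: L=39, R=–
  21: L=–, R=–
  12: L=–, R=13
  13: L=–, R=14
  14: L=–, R=–
  39: L=–, R=–

35 26 38 22 28 37 42 18 40 12 21 39 13 14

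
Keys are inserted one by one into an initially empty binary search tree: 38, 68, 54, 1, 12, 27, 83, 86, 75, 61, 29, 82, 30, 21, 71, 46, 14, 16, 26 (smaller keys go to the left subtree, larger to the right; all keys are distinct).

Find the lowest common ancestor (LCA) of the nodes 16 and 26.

Insert 38: tree is empty, so 38 becomes the root.
Insert 68: 68 > 38 → go right. Place as right child of 38.
Insert 54: 54 > 38 → go right; 54 < 68 → go left. Place as left child of 68.
Insert 1: 1 < 38 → go left. Place as left child of 38.
Insert 12: 12 < 38 → go left; 12 > 1 → go right. Place as right child of 1.
Insert 27: 27 < 38 → go left; 27 > 1 → go right; 27 > 12 → go right. Place as right child of 12.
Insert 83: 83 > 38 → go right; 83 > 68 → go right. Place as right child of 68.
Insert 86: 86 > 38 → go right; 86 > 68 → go right; 86 > 83 → go right. Place as right child of 83.
Insert 75: 75 > 38 → go right; 75 > 68 → go right; 75 < 83 → go left. Place as left child of 83.
Insert 61: 61 > 38 → go right; 61 < 68 → go left; 61 > 54 → go right. Place as right child of 54.
Insert 29: 29 < 38 → go left; 29 > 1 → go right; 29 > 12 → go right; 29 > 27 → go right. Place as right child of 27.
Insert 82: 82 > 38 → go right; 82 > 68 → go right; 82 < 83 → go left; 82 > 75 → go right. Place as right child of 75.
Insert 30: 30 < 38 → go left; 30 > 1 → go right; 30 > 12 → go right; 30 > 27 → go right; 30 > 29 → go right. Place as right child of 29.
Insert 21: 21 < 38 → go left; 21 > 1 → go right; 21 > 12 → go right; 21 < 27 → go left. Place as left child of 27.
Insert 71: 71 > 38 → go right; 71 > 68 → go right; 71 < 83 → go left; 71 < 75 → go left. Place as left child of 75.
Insert 46: 46 > 38 → go right; 46 < 68 → go left; 46 < 54 → go left. Place as left child of 54.
Insert 14: 14 < 38 → go left; 14 > 1 → go right; 14 > 12 → go right; 14 < 27 → go left; 14 < 21 → go left. Place as left child of 21.
Insert 16: 16 < 38 → go left; 16 > 1 → go right; 16 > 12 → go right; 16 < 27 → go left; 16 < 21 → go left; 16 > 14 → go right. Place as right child of 14.
Insert 26: 26 < 38 → go left; 26 > 1 → go right; 26 > 12 → go right; 26 < 27 → go left; 26 > 21 → go right. Place as right child of 21.

Path to 16: 38 → 1 → 12 → 27 → 21 → 14 → 16
Path to 26: 38 → 1 → 12 → 27 → 21 → 26
The paths share a prefix ending at 21, then split left and right.

21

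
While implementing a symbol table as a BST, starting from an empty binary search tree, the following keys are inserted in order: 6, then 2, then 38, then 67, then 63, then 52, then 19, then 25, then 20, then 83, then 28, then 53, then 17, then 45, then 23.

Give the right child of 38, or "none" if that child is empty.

Insert 6: tree is empty, so 6 becomes the root.
Insert 2: 2 < 6 → go left. Place as left child of 6.
Insert 38: 38 > 6 → go right. Place as right child of 6.
Insert 67: 67 > 6 → go right; 67 > 38 → go right. Place as right child of 38.
Insert 63: 63 > 6 → go right; 63 > 38 → go right; 63 < 67 → go left. Place as left child of 67.
Insert 52: 52 > 6 → go right; 52 > 38 → go right; 52 < 67 → go left; 52 < 63 → go left. Place as left child of 63.
Insert 19: 19 > 6 → go right; 19 < 38 → go left. Place as left child of 38.
Insert 25: 25 > 6 → go right; 25 < 38 → go left; 25 > 19 → go right. Place as right child of 19.
Insert 20: 20 > 6 → go right; 20 < 38 → go left; 20 > 19 → go right; 20 < 25 → go left. Place as left child of 25.
Insert 83: 83 > 6 → go right; 83 > 38 → go right; 83 > 67 → go right. Place as right child of 67.
Insert 28: 28 > 6 → go right; 28 < 38 → go left; 28 > 19 → go right; 28 > 25 → go right. Place as right child of 25.
Insert 53: 53 > 6 → go right; 53 > 38 → go right; 53 < 67 → go left; 53 < 63 → go left; 53 > 52 → go right. Place as right child of 52.
Insert 17: 17 > 6 → go right; 17 < 38 → go left; 17 < 19 → go left. Place as left child of 19.
Insert 45: 45 > 6 → go right; 45 > 38 → go right; 45 < 67 → go left; 45 < 63 → go left; 45 < 52 → go left. Place as left child of 52.
Insert 23: 23 > 6 → go right; 23 < 38 → go left; 23 > 19 → go right; 23 < 25 → go left; 23 > 20 → go right. Place as right child of 20.

67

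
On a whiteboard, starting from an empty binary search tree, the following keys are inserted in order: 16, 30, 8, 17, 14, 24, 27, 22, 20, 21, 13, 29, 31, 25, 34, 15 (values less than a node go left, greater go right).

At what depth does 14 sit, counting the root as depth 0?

2

16: root
30: right child of 16 (depth 1)
8: left child of 16 (depth 1)
17: left child of 30 (depth 2)
14: right child of 8 (depth 2)
24: right child of 17 (depth 3)
27: right child of 24 (depth 4)
22: left child of 24 (depth 4)
20: left child of 22 (depth 5)
21: right child of 20 (depth 6)
13: left child of 14 (depth 3)
29: right child of 27 (depth 5)
31: right child of 30 (depth 2)
25: left child of 27 (depth 5)
34: right child of 31 (depth 3)
15: right child of 14 (depth 3)

Path to 14: 16 → 8 → 14, which is 2 edges.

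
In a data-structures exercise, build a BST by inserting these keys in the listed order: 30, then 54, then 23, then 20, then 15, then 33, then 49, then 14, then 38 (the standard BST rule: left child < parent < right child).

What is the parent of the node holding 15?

20

30: root
54: right child of 30 (depth 1)
23: left child of 30 (depth 1)
20: left child of 23 (depth 2)
15: left child of 20 (depth 3)
33: left child of 54 (depth 2)
49: right child of 33 (depth 3)
14: left child of 15 (depth 4)
38: left child of 49 (depth 4)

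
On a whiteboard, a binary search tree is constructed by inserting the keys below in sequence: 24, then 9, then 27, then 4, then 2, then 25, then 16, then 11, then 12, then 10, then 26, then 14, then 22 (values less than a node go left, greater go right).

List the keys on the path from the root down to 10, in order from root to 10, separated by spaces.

24 9 16 11 10

Resulting structure (node: left, right):
  24: L=9, R=27
  9: L=4, R=16
  27: L=25, R=–
  4: L=2, R=–
  2: L=–, R=–
  25: L=–, R=26
  16: L=11, R=22
  11: L=10, R=12
  12: L=–, R=14
  10: L=–, R=–
  26: L=–, R=–
  14: L=–, R=–
  22: L=–, R=–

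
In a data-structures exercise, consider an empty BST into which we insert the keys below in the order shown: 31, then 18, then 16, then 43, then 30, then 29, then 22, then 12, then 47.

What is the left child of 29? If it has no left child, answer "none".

22

Insert 31: tree is empty, so 31 becomes the root.
Insert 18: 18 < 31 → go left. Place as left child of 31.
Insert 16: 16 < 31 → go left; 16 < 18 → go left. Place as left child of 18.
Insert 43: 43 > 31 → go right. Place as right child of 31.
Insert 30: 30 < 31 → go left; 30 > 18 → go right. Place as right child of 18.
Insert 29: 29 < 31 → go left; 29 > 18 → go right; 29 < 30 → go left. Place as left child of 30.
Insert 22: 22 < 31 → go left; 22 > 18 → go right; 22 < 30 → go left; 22 < 29 → go left. Place as left child of 29.
Insert 12: 12 < 31 → go left; 12 < 18 → go left; 12 < 16 → go left. Place as left child of 16.
Insert 47: 47 > 31 → go right; 47 > 43 → go right. Place as right child of 43.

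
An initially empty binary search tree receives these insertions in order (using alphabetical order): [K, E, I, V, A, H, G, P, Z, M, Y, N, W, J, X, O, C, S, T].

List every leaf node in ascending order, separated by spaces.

Insert K: tree is empty, so K becomes the root.
Insert E: E < K → go left. Place as left child of K.
Insert I: I < K → go left; I > E → go right. Place as right child of E.
Insert V: V > K → go right. Place as right child of K.
Insert A: A < K → go left; A < E → go left. Place as left child of E.
Insert H: H < K → go left; H > E → go right; H < I → go left. Place as left child of I.
Insert G: G < K → go left; G > E → go right; G < I → go left; G < H → go left. Place as left child of H.
Insert P: P > K → go right; P < V → go left. Place as left child of V.
Insert Z: Z > K → go right; Z > V → go right. Place as right child of V.
Insert M: M > K → go right; M < V → go left; M < P → go left. Place as left child of P.
Insert Y: Y > K → go right; Y > V → go right; Y < Z → go left. Place as left child of Z.
Insert N: N > K → go right; N < V → go left; N < P → go left; N > M → go right. Place as right child of M.
Insert W: W > K → go right; W > V → go right; W < Z → go left; W < Y → go left. Place as left child of Y.
Insert J: J < K → go left; J > E → go right; J > I → go right. Place as right child of I.
Insert X: X > K → go right; X > V → go right; X < Z → go left; X < Y → go left; X > W → go right. Place as right child of W.
Insert O: O > K → go right; O < V → go left; O < P → go left; O > M → go right; O > N → go right. Place as right child of N.
Insert C: C < K → go left; C < E → go left; C > A → go right. Place as right child of A.
Insert S: S > K → go right; S < V → go left; S > P → go right. Place as right child of P.
Insert T: T > K → go right; T < V → go left; T > P → go right; T > S → go right. Place as right child of S.

C G J O T X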